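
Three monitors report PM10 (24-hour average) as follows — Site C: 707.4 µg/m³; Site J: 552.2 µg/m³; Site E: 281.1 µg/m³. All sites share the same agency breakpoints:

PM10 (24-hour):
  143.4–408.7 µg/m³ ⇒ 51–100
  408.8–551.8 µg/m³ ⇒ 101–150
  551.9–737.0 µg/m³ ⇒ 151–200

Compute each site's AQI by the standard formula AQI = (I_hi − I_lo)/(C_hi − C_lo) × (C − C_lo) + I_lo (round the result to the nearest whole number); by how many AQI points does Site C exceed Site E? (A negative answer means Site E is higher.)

Site C 707.4: bracket 551.9–737.0 → index 151–200; slope 49/185.1, offset 155.5.
AQI = 151 + 49/185.1·155.5 ≈ 192.16 ⇒ 192.
Site J 552.2: bracket 551.9–737.0 → index 151–200; slope 49/185.1, offset 0.3.
AQI = 151 + 49/185.1·0.3 ≈ 151.08 ⇒ 151.
Site E: 281.1 ∈ [143.4, 408.7] ↔ index [51, 100].
51 + (281.1−143.4)·(100−51)/(408.7−143.4) = 51 + 137.7·49/265.3 ≈ 76.43, so AQI = 76.
AQIs: Site C=192, Site J=151, Site E=76. Site C (192) − Site E (76) = 116.

116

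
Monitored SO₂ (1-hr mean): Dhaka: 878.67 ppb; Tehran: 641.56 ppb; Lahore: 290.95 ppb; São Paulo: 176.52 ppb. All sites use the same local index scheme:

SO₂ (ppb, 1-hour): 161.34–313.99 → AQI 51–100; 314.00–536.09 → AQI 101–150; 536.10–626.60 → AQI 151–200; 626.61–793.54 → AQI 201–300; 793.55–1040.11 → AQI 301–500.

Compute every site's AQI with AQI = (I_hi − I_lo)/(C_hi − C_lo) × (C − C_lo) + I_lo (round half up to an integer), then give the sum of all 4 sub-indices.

Dhaka: 878.67 ∈ [793.55, 1040.11] ↔ index [301, 500].
301 + (878.67−793.55)·(500−301)/(1040.11−793.55) = 301 + 85.12·199/246.56 ≈ 369.70, so AQI = 370.
Tehran: 641.56 ∈ [626.61, 793.54] ↔ index [201, 300].
201 + (641.56−626.61)·(300−201)/(793.54−626.61) = 201 + 14.95·99/166.93 ≈ 209.87, so AQI = 210.
Lahore: 290.95 lies in 161.34–313.99, so I_lo=51, I_hi=100, C_lo=161.34, C_hi=313.99.
(100−51)/(313.99−161.34) × (290.95−161.34) + 51 = 49/152.65 × 129.61 + 51 ≈ 92.60 → 93.
São Paulo: 176.52 lies in 161.34–313.99, so I_lo=51, I_hi=100, C_lo=161.34, C_hi=313.99.
(100−51)/(313.99−161.34) × (176.52−161.34) + 51 = 49/152.65 × 15.18 + 51 ≈ 55.87 → 56.
AQIs: Dhaka=370, Tehran=210, Lahore=93, São Paulo=56. Sum = 370 + 210 + 93 + 56 = 729.

729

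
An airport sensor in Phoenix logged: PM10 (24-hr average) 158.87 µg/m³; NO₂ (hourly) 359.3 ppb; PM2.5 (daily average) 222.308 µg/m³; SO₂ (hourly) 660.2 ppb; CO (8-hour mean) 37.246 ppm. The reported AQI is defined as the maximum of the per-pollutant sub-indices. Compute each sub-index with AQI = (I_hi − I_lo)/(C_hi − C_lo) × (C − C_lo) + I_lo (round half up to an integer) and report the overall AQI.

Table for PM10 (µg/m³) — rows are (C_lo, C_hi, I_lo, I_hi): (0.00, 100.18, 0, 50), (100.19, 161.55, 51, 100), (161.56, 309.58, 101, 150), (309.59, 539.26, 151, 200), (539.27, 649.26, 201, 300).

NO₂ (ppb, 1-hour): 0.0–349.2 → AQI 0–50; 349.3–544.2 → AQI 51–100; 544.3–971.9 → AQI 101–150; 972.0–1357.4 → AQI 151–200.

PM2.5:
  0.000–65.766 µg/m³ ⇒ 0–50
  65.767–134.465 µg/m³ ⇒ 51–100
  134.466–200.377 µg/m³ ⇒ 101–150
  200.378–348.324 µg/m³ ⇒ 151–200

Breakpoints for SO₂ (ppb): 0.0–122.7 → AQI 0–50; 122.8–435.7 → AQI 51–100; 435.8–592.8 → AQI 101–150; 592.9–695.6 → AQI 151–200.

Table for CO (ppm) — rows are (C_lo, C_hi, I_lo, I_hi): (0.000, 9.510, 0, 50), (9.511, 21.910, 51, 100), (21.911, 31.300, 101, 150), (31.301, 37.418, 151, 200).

PM10: row 100.19–161.55 (AQI 51–100). (100−51)·(158.87−100.19)/(161.55−100.19) + 51 = 49·58.68/61.36 + 51 ≈ 97.86 → 98.
NO₂: row 349.3–544.2 (AQI 51–100). (100−51)·(359.3−349.3)/(544.2−349.3) + 51 = 49·10.0/194.9 + 51 ≈ 53.51 → 54.
PM2.5 222.308: bracket 200.378–348.324 → index 151–200; slope 49/147.946, offset 21.930.
AQI = 151 + 49/147.946·21.930 ≈ 158.26 ⇒ 158.
SO₂: 660.2 ∈ [592.9, 695.6] ↔ index [151, 200].
151 + (660.2−592.9)·(200−151)/(695.6−592.9) = 151 + 67.3·49/102.7 ≈ 183.11, so AQI = 183.
CO: 37.246 ∈ [31.301, 37.418] ↔ index [151, 200].
151 + (37.246−31.301)·(200−151)/(37.418−31.301) = 151 + 5.945·49/6.117 ≈ 198.62, so AQI = 199.
Sub-indices: PM10→98, NO₂→54, PM2.5→158, SO₂→183, CO→199. Overall AQI = max = 199; dominant pollutant is CO.

199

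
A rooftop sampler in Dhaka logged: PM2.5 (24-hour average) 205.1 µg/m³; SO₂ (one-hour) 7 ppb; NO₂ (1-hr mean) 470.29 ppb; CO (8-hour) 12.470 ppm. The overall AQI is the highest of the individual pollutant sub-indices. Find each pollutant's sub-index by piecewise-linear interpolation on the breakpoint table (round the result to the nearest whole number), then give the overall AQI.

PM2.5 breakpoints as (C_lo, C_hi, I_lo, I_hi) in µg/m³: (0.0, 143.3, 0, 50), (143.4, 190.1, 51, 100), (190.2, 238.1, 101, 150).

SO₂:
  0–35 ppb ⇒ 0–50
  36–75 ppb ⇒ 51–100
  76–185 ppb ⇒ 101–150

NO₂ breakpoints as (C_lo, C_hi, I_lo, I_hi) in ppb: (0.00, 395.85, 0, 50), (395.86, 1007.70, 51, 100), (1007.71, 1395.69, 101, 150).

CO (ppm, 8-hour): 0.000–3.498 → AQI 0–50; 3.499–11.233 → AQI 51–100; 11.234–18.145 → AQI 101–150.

116

PM2.5 205.1: bracket 190.2–238.1 → index 101–150; slope 49/47.9, offset 14.9.
AQI = 101 + 49/47.9·14.9 ≈ 116.24 ⇒ 116.
SO₂ 7: bracket 0–35 → index 0–50; slope 50/35, offset 7.
AQI = 0 + 50/35·7 ≈ 10.00 ⇒ 10.
NO₂: 470.29 ∈ [395.86, 1007.70] ↔ index [51, 100].
51 + (470.29−395.86)·(100−51)/(1007.70−395.86) = 51 + 74.43·49/611.84 ≈ 56.96, so AQI = 57.
CO 12.470: bracket 11.234–18.145 → index 101–150; slope 49/6.911, offset 1.236.
AQI = 101 + 49/6.911·1.236 ≈ 109.76 ⇒ 110.
Sub-indices: PM2.5→116, SO₂→10, NO₂→57, CO→110. Overall AQI = max = 116; dominant pollutant is PM2.5.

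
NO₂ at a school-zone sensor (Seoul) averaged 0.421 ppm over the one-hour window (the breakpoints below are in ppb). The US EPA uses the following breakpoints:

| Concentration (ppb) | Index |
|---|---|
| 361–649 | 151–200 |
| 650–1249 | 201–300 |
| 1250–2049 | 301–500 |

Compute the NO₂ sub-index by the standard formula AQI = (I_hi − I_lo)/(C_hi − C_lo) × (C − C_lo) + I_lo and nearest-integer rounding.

Convert: 0.421 ppm = 421 ppb.
NO₂: 421 ∈ [361, 649] ↔ index [151, 200].
151 + (421−361)·(200−151)/(649−361) = 151 + 60·49/288 ≈ 161.21, so AQI = 161.

161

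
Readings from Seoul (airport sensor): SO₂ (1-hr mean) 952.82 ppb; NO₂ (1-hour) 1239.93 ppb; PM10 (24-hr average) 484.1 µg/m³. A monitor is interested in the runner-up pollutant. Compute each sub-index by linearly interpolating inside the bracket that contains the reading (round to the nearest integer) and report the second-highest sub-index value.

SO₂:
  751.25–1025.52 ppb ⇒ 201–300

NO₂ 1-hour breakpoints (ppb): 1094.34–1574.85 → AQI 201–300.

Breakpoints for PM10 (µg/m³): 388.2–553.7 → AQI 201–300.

SO₂: 952.82 lies in 751.25–1025.52, so I_lo=201, I_hi=300, C_lo=751.25, C_hi=1025.52.
(300−201)/(1025.52−751.25) × (952.82−751.25) + 201 = 99/274.27 × 201.57 + 201 ≈ 273.76 → 274.
NO₂: row 1094.34–1574.85 (AQI 201–300). (300−201)·(1239.93−1094.34)/(1574.85−1094.34) + 201 = 99·145.59/480.51 + 201 ≈ 231.00 → 231.
PM10 484.1: bracket 388.2–553.7 → index 201–300; slope 99/165.5, offset 95.9.
AQI = 201 + 99/165.5·95.9 ≈ 258.37 ⇒ 258.
Sub-indices: SO₂→274, NO₂→231, PM10→258. Ranked high→low: 274, 258, 231. Second-highest sub-index = 258.

258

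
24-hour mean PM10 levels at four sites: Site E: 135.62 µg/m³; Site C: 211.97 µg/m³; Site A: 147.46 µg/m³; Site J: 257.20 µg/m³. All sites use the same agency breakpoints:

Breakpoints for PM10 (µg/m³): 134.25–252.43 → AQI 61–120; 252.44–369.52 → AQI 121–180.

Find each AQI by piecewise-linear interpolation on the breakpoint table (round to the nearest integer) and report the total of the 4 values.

Site E: row 134.25–252.43 (AQI 61–120). (120−61)·(135.62−134.25)/(252.43−134.25) + 61 = 59·1.37/118.18 + 61 ≈ 61.68 → 62.
Site C: 211.97 ∈ [134.25, 252.43] ↔ index [61, 120].
61 + (211.97−134.25)·(120−61)/(252.43−134.25) = 61 + 77.72·59/118.18 ≈ 99.80, so AQI = 100.
Site A: row 134.25–252.43 (AQI 61–120). (120−61)·(147.46−134.25)/(252.43−134.25) + 61 = 59·13.21/118.18 + 61 ≈ 67.59 → 68.
Site J: 257.20 lies in 252.44–369.52, so I_lo=121, I_hi=180, C_lo=252.44, C_hi=369.52.
(180−121)/(369.52−252.44) × (257.20−252.44) + 121 = 59/117.08 × 4.76 + 121 ≈ 123.40 → 123.
AQIs: Site E=62, Site C=100, Site A=68, Site J=123. Sum = 62 + 100 + 68 + 123 = 353.

353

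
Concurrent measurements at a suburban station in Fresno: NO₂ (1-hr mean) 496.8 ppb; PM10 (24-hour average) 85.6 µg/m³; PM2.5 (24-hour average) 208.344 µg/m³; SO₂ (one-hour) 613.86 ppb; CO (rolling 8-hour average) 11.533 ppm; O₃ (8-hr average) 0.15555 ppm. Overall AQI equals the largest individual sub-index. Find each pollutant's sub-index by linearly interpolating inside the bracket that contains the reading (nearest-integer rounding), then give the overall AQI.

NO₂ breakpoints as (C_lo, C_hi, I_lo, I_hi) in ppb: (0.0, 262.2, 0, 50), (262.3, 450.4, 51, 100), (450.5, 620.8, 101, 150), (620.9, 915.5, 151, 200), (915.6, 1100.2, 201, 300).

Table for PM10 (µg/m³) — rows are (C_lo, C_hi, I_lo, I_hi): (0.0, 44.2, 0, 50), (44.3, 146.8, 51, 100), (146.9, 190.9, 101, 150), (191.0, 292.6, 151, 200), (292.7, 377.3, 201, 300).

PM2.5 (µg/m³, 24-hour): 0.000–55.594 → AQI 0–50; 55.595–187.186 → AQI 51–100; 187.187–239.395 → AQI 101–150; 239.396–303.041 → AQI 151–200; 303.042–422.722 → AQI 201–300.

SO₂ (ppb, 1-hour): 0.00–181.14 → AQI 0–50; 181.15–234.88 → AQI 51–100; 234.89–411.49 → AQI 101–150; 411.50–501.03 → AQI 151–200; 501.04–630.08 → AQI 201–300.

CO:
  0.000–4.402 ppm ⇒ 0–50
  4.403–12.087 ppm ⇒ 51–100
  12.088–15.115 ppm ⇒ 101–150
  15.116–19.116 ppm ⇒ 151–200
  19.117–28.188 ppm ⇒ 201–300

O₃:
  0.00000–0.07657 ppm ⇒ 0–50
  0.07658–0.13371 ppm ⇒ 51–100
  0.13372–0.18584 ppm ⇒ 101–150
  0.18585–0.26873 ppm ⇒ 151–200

288

NO₂: 496.8 lies in 450.5–620.8, so I_lo=101, I_hi=150, C_lo=450.5, C_hi=620.8.
(150−101)/(620.8−450.5) × (496.8−450.5) + 101 = 49/170.3 × 46.3 + 101 ≈ 114.32 → 114.
PM10: 85.6 ∈ [44.3, 146.8] ↔ index [51, 100].
51 + (85.6−44.3)·(100−51)/(146.8−44.3) = 51 + 41.3·49/102.5 ≈ 70.74, so AQI = 71.
PM2.5: 208.344 lies in 187.187–239.395, so I_lo=101, I_hi=150, C_lo=187.187, C_hi=239.395.
(150−101)/(239.395−187.187) × (208.344−187.187) + 101 = 49/52.208 × 21.157 + 101 ≈ 120.86 → 121.
SO₂: 613.86 ∈ [501.04, 630.08] ↔ index [201, 300].
201 + (613.86−501.04)·(300−201)/(630.08−501.04) = 201 + 112.82·99/129.04 ≈ 287.56, so AQI = 288.
CO: 11.533 lies in 4.403–12.087, so I_lo=51, I_hi=100, C_lo=4.403, C_hi=12.087.
(100−51)/(12.087−4.403) × (11.533−4.403) + 51 = 49/7.684 × 7.130 + 51 ≈ 96.47 → 96.
O₃: 0.15555 lies in 0.13372–0.18584, so I_lo=101, I_hi=150, C_lo=0.13372, C_hi=0.18584.
(150−101)/(0.18584−0.13372) × (0.15555−0.13372) + 101 = 49/0.05212 × 0.02183 + 101 ≈ 121.52 → 122.
Sub-indices: NO₂→114, PM10→71, PM2.5→121, SO₂→288, CO→96, O₃→122. Overall AQI = max = 288; dominant pollutant is SO₂.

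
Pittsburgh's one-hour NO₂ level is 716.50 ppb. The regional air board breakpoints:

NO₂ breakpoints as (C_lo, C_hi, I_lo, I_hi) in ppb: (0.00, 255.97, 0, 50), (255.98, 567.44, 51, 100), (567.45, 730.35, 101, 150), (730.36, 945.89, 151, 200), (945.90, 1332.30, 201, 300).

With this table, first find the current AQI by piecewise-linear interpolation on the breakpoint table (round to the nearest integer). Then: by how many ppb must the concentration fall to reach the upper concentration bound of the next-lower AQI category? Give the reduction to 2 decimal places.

NO₂: row 567.45–730.35 (AQI 101–150). (150−101)·(716.50−567.45)/(730.35−567.45) + 101 = 49·149.05/162.90 + 101 ≈ 145.83 → 146.
Current AQI 146 is in the Unhealthy for Sensitive Groups range (101–150). The next-lower category tops out at AQI 100, whose upper concentration bound is 567.44 ppb.
Reduction needed = 716.50 − 567.44 = 149.06 ppb.

149.06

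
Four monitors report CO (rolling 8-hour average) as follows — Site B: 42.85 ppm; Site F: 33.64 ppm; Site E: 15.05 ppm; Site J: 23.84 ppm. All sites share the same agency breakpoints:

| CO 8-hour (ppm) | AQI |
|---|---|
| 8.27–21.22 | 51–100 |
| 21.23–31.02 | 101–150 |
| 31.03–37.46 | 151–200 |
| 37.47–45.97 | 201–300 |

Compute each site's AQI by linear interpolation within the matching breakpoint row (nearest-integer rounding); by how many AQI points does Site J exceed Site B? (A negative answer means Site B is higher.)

Site B 42.85: bracket 37.47–45.97 → index 201–300; slope 99/8.50, offset 5.38.
AQI = 201 + 99/8.50·5.38 ≈ 263.66 ⇒ 264.
Site F 33.64: bracket 31.03–37.46 → index 151–200; slope 49/6.43, offset 2.61.
AQI = 151 + 49/6.43·2.61 ≈ 170.89 ⇒ 171.
Site E 15.05: bracket 8.27–21.22 → index 51–100; slope 49/12.95, offset 6.78.
AQI = 51 + 49/12.95·6.78 ≈ 76.65 ⇒ 77.
Site J: 23.84 ∈ [21.23, 31.02] ↔ index [101, 150].
101 + (23.84−21.23)·(150−101)/(31.02−21.23) = 101 + 2.61·49/9.79 ≈ 114.06, so AQI = 114.
AQIs: Site B=264, Site F=171, Site E=77, Site J=114. Site J (114) − Site B (264) = -150.

-150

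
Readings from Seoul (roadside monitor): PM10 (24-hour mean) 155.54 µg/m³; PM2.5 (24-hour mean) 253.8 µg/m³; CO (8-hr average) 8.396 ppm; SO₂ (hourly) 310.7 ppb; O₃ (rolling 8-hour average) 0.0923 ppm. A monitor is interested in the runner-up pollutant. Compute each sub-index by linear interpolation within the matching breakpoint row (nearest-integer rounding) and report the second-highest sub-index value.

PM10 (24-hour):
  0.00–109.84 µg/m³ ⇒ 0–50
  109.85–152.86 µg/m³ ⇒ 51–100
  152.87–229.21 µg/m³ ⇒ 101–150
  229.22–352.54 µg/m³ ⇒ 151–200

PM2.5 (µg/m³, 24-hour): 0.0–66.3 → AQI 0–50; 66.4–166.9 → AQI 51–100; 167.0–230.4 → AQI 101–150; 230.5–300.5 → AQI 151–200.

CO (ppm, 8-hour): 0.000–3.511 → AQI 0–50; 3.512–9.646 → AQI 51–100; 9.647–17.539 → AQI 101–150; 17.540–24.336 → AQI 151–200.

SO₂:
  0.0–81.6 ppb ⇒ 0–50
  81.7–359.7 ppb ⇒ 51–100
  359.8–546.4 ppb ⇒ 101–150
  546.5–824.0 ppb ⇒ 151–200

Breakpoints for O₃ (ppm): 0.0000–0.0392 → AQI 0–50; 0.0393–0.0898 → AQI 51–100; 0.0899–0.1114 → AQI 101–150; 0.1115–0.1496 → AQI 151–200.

PM10: 155.54 ∈ [152.87, 229.21] ↔ index [101, 150].
101 + (155.54−152.87)·(150−101)/(229.21−152.87) = 101 + 2.67·49/76.34 ≈ 102.71, so AQI = 103.
PM2.5: row 230.5–300.5 (AQI 151–200). (200−151)·(253.8−230.5)/(300.5−230.5) + 151 = 49·23.3/70.0 + 151 ≈ 167.31 → 167.
CO: 8.396 lies in 3.512–9.646, so I_lo=51, I_hi=100, C_lo=3.512, C_hi=9.646.
(100−51)/(9.646−3.512) × (8.396−3.512) + 51 = 49/6.134 × 4.884 + 51 ≈ 90.01 → 90.
SO₂: 310.7 ∈ [81.7, 359.7] ↔ index [51, 100].
51 + (310.7−81.7)·(100−51)/(359.7−81.7) = 51 + 229.0·49/278.0 ≈ 91.36, so AQI = 91.
O₃: 0.0923 lies in 0.0899–0.1114, so I_lo=101, I_hi=150, C_lo=0.0899, C_hi=0.1114.
(150−101)/(0.1114−0.0899) × (0.0923−0.0899) + 101 = 49/0.0215 × 0.0024 + 101 ≈ 106.47 → 106.
Sub-indices: PM10→103, PM2.5→167, CO→90, SO₂→91, O₃→106. Ranked high→low: 167, 106, 103, 91, 90. Second-highest sub-index = 106.

106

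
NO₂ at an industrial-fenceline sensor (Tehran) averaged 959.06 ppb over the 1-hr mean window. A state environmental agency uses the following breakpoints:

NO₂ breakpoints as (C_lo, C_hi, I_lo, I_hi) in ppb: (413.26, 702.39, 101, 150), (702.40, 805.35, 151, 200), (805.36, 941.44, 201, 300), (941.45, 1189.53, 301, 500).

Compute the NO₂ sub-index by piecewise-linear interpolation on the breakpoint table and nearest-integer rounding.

315

NO₂: 959.06 ∈ [941.45, 1189.53] ↔ index [301, 500].
301 + (959.06−941.45)·(500−301)/(1189.53−941.45) = 301 + 17.61·199/248.08 ≈ 315.13, so AQI = 315.
AQI 315 falls in the Hazardous category.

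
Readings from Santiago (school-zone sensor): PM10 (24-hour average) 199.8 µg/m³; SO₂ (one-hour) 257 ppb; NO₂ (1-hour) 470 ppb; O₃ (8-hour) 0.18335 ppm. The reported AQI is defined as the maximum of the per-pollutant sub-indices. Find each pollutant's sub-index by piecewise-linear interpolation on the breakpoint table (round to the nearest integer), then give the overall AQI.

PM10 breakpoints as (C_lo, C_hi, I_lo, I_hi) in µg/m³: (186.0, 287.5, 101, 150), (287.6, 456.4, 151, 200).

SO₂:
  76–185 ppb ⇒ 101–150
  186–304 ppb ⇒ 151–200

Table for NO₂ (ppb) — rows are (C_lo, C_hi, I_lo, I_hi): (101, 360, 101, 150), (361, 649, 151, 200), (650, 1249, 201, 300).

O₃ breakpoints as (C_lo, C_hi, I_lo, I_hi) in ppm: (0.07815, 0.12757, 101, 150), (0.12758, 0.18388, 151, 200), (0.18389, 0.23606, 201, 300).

200

PM10: row 186.0–287.5 (AQI 101–150). (150−101)·(199.8−186.0)/(287.5−186.0) + 101 = 49·13.8/101.5 + 101 ≈ 107.66 → 108.
SO₂: 257 lies in 186–304, so I_lo=151, I_hi=200, C_lo=186, C_hi=304.
(200−151)/(304−186) × (257−186) + 151 = 49/118 × 71 + 151 ≈ 180.48 → 180.
NO₂: 470 ∈ [361, 649] ↔ index [151, 200].
151 + (470−361)·(200−151)/(649−361) = 151 + 109·49/288 ≈ 169.55, so AQI = 170.
O₃: 0.18335 ∈ [0.12758, 0.18388] ↔ index [151, 200].
151 + (0.18335−0.12758)·(200−151)/(0.18388−0.12758) = 151 + 0.05577·49/0.05630 ≈ 199.54, so AQI = 200.
Sub-indices: PM10→108, SO₂→180, NO₂→170, O₃→200. Overall AQI = max = 200; dominant pollutant is O₃.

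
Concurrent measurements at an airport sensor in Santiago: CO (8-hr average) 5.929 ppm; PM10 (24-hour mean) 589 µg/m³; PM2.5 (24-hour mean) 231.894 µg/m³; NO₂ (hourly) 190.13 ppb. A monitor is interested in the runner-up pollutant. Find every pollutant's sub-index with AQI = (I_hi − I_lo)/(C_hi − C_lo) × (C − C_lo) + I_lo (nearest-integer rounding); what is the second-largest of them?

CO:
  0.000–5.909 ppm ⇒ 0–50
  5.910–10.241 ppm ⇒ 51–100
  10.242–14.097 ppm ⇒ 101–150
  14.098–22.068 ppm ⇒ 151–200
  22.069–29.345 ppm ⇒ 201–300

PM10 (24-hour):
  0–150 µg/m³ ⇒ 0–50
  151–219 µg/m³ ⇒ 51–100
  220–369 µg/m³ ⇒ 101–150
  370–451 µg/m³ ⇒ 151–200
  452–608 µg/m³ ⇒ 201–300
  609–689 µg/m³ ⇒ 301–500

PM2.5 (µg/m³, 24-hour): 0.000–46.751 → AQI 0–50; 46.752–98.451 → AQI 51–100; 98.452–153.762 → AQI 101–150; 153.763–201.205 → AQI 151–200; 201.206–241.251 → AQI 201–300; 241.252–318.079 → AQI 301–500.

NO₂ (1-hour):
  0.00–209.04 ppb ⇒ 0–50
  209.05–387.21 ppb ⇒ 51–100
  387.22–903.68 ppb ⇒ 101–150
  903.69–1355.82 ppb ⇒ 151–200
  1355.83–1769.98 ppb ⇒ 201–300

277

CO 5.929: bracket 5.910–10.241 → index 51–100; slope 49/4.331, offset 0.019.
AQI = 51 + 49/4.331·0.019 ≈ 51.21 ⇒ 51.
PM10: 589 ∈ [452, 608] ↔ index [201, 300].
201 + (589−452)·(300−201)/(608−452) = 201 + 137·99/156 ≈ 287.94, so AQI = 288.
PM2.5 231.894: bracket 201.206–241.251 → index 201–300; slope 99/40.045, offset 30.688.
AQI = 201 + 99/40.045·30.688 ≈ 276.87 ⇒ 277.
NO₂: 190.13 lies in 0.00–209.04, so I_lo=0, I_hi=50, C_lo=0.00, C_hi=209.04.
(50−0)/(209.04−0.00) × (190.13−0.00) + 0 = 50/209.04 × 190.13 + 0 ≈ 45.48 → 45.
Sub-indices: CO→51, PM10→288, PM2.5→277, NO₂→45. Ranked high→low: 288, 277, 51, 45. Second-highest sub-index = 277.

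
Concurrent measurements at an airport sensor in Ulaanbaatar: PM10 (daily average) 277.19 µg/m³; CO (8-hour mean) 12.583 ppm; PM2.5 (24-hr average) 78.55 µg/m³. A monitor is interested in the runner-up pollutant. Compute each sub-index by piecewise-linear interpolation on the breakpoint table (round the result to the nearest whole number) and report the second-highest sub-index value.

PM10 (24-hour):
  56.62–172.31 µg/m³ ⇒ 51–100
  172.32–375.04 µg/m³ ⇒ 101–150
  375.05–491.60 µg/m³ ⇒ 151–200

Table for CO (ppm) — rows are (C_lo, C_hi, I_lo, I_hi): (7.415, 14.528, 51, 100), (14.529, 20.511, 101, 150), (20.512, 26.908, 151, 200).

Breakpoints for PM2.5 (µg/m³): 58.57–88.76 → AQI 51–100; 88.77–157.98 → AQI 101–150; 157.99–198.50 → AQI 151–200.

PM10: row 172.32–375.04 (AQI 101–150). (150−101)·(277.19−172.32)/(375.04−172.32) + 101 = 49·104.87/202.72 + 101 ≈ 126.35 → 126.
CO: 12.583 lies in 7.415–14.528, so I_lo=51, I_hi=100, C_lo=7.415, C_hi=14.528.
(100−51)/(14.528−7.415) × (12.583−7.415) + 51 = 49/7.113 × 5.168 + 51 ≈ 86.60 → 87.
PM2.5 78.55: bracket 58.57–88.76 → index 51–100; slope 49/30.19, offset 19.98.
AQI = 51 + 49/30.19·19.98 ≈ 83.43 ⇒ 83.
Sub-indices: PM10→126, CO→87, PM2.5→83. Ranked high→low: 126, 87, 83. Second-highest sub-index = 87.

87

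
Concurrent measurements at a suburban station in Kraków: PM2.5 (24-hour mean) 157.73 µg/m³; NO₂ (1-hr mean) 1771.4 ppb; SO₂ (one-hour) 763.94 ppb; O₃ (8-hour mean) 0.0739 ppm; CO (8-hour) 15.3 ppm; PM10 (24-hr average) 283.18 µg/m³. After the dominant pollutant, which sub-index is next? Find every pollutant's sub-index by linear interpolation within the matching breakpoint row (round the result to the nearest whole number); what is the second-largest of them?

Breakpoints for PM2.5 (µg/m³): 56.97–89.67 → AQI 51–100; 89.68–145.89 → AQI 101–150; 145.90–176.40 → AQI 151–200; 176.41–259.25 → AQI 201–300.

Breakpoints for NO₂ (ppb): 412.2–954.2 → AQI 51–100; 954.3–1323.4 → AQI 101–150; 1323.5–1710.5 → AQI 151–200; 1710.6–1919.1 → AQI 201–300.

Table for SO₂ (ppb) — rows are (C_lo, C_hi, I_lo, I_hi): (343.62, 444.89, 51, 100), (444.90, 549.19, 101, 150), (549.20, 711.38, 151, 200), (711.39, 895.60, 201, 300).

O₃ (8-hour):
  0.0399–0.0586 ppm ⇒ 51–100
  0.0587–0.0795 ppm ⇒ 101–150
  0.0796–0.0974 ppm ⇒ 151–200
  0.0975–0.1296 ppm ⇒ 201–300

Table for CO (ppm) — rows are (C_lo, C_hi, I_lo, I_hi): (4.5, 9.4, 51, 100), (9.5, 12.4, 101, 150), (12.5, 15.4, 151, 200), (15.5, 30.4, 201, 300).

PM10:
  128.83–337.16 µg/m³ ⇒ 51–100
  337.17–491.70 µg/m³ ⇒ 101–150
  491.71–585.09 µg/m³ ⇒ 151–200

229

PM2.5: 157.73 ∈ [145.90, 176.40] ↔ index [151, 200].
151 + (157.73−145.90)·(200−151)/(176.40−145.90) = 151 + 11.83·49/30.50 ≈ 170.01, so AQI = 170.
NO₂ 1771.4: bracket 1710.6–1919.1 → index 201–300; slope 99/208.5, offset 60.8.
AQI = 201 + 99/208.5·60.8 ≈ 229.87 ⇒ 230.
SO₂: 763.94 lies in 711.39–895.60, so I_lo=201, I_hi=300, C_lo=711.39, C_hi=895.60.
(300−201)/(895.60−711.39) × (763.94−711.39) + 201 = 99/184.21 × 52.55 + 201 ≈ 229.24 → 229.
O₃: 0.0739 lies in 0.0587–0.0795, so I_lo=101, I_hi=150, C_lo=0.0587, C_hi=0.0795.
(150−101)/(0.0795−0.0587) × (0.0739−0.0587) + 101 = 49/0.0208 × 0.0152 + 101 ≈ 136.81 → 137.
CO: row 12.5–15.4 (AQI 151–200). (200−151)·(15.3−12.5)/(15.4−12.5) + 151 = 49·2.8/2.9 + 151 ≈ 198.31 → 198.
PM10 283.18: bracket 128.83–337.16 → index 51–100; slope 49/208.33, offset 154.35.
AQI = 51 + 49/208.33·154.35 ≈ 87.30 ⇒ 87.
Sub-indices: PM2.5→170, NO₂→230, SO₂→229, O₃→137, CO→198, PM10→87. Ranked high→low: 230, 229, 198, 170, 137, 87. Second-highest sub-index = 229.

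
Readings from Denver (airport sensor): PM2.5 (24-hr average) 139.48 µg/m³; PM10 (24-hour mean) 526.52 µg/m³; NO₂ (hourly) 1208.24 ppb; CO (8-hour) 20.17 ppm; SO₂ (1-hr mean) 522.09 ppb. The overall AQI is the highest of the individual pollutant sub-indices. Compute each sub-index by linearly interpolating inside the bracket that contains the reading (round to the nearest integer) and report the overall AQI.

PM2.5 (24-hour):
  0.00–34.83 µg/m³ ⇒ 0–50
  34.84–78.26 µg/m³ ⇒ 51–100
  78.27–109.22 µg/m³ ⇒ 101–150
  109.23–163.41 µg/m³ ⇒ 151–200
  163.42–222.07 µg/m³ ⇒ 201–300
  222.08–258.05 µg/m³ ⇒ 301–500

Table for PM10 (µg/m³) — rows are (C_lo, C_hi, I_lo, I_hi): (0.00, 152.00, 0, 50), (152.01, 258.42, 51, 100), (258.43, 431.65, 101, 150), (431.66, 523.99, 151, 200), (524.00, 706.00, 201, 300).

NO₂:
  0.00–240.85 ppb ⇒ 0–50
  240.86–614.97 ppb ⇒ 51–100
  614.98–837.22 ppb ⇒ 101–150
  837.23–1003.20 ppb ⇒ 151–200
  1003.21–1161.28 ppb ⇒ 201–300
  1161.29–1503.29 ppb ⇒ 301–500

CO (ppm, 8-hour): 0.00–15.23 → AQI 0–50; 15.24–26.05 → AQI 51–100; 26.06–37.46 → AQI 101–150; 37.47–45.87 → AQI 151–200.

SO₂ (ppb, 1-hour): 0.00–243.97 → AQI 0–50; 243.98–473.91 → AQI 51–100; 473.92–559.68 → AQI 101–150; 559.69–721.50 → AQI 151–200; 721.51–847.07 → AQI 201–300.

328

PM2.5 139.48: bracket 109.23–163.41 → index 151–200; slope 49/54.18, offset 30.25.
AQI = 151 + 49/54.18·30.25 ≈ 178.36 ⇒ 178.
PM10: row 524.00–706.00 (AQI 201–300). (300−201)·(526.52−524.00)/(706.00−524.00) + 201 = 99·2.52/182.00 + 201 ≈ 202.37 → 202.
NO₂: 1208.24 lies in 1161.29–1503.29, so I_lo=301, I_hi=500, C_lo=1161.29, C_hi=1503.29.
(500−301)/(1503.29−1161.29) × (1208.24−1161.29) + 301 = 199/342.00 × 46.95 + 301 ≈ 328.32 → 328.
CO: 20.17 lies in 15.24–26.05, so I_lo=51, I_hi=100, C_lo=15.24, C_hi=26.05.
(100−51)/(26.05−15.24) × (20.17−15.24) + 51 = 49/10.81 × 4.93 + 51 ≈ 73.35 → 73.
SO₂: 522.09 lies in 473.92–559.68, so I_lo=101, I_hi=150, C_lo=473.92, C_hi=559.68.
(150−101)/(559.68−473.92) × (522.09−473.92) + 101 = 49/85.76 × 48.17 + 101 ≈ 128.52 → 129.
Sub-indices: PM2.5→178, PM10→202, NO₂→328, CO→73, SO₂→129. Overall AQI = max = 328; dominant pollutant is NO₂.
AQI 328: Hazardous.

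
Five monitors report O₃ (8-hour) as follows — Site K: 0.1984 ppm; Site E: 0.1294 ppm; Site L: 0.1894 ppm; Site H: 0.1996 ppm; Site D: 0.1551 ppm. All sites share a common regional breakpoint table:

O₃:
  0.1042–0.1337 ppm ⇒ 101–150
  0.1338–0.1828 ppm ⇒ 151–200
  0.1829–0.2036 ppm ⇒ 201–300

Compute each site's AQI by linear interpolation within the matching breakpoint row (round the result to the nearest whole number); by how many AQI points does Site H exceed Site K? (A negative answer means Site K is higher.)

Site K: 0.1984 ∈ [0.1829, 0.2036] ↔ index [201, 300].
201 + (0.1984−0.1829)·(300−201)/(0.2036−0.1829) = 201 + 0.0155·99/0.0207 ≈ 275.13, so AQI = 275.
Site E 0.1294: bracket 0.1042–0.1337 → index 101–150; slope 49/0.0295, offset 0.0252.
AQI = 101 + 49/0.0295·0.0252 ≈ 142.86 ⇒ 143.
Site L 0.1894: bracket 0.1829–0.2036 → index 201–300; slope 99/0.0207, offset 0.0065.
AQI = 201 + 99/0.0207·0.0065 ≈ 232.09 ⇒ 232.
Site H: 0.1996 lies in 0.1829–0.2036, so I_lo=201, I_hi=300, C_lo=0.1829, C_hi=0.2036.
(300−201)/(0.2036−0.1829) × (0.1996−0.1829) + 201 = 99/0.0207 × 0.0167 + 201 ≈ 280.87 → 281.
Site D 0.1551: bracket 0.1338–0.1828 → index 151–200; slope 49/0.0490, offset 0.0213.
AQI = 151 + 49/0.0490·0.0213 ≈ 172.30 ⇒ 172.
AQIs: Site K=275, Site E=143, Site L=232, Site H=281, Site D=172. Site H (281) − Site K (275) = 6.

6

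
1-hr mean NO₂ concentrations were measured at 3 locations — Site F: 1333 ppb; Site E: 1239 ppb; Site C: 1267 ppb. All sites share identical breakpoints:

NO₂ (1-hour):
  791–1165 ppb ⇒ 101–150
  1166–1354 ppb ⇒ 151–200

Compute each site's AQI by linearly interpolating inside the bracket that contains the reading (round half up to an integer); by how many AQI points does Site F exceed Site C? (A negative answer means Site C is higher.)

18

Site F: row 1166–1354 (AQI 151–200). (200−151)·(1333−1166)/(1354−1166) + 151 = 49·167/188 + 151 ≈ 194.53 → 195.
Site E: row 1166–1354 (AQI 151–200). (200−151)·(1239−1166)/(1354−1166) + 151 = 49·73/188 + 151 ≈ 170.03 → 170.
Site C 1267: bracket 1166–1354 → index 151–200; slope 49/188, offset 101.
AQI = 151 + 49/188·101 ≈ 177.32 ⇒ 177.
AQIs: Site F=195, Site E=170, Site C=177. Site F (195) − Site C (177) = 18.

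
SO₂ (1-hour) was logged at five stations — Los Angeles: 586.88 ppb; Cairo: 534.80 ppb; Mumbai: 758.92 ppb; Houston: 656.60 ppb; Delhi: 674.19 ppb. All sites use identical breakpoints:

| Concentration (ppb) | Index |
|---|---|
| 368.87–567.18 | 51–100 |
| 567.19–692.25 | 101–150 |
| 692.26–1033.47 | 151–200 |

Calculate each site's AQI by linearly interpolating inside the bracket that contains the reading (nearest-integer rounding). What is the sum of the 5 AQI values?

641

Los Angeles 586.88: bracket 567.19–692.25 → index 101–150; slope 49/125.06, offset 19.69.
AQI = 101 + 49/125.06·19.69 ≈ 108.71 ⇒ 109.
Cairo: row 368.87–567.18 (AQI 51–100). (100−51)·(534.80−368.87)/(567.18−368.87) + 51 = 49·165.93/198.31 + 51 ≈ 92.00 → 92.
Mumbai 758.92: bracket 692.26–1033.47 → index 151–200; slope 49/341.21, offset 66.66.
AQI = 151 + 49/341.21·66.66 ≈ 160.57 ⇒ 161.
Houston 656.60: bracket 567.19–692.25 → index 101–150; slope 49/125.06, offset 89.41.
AQI = 101 + 49/125.06·89.41 ≈ 136.03 ⇒ 136.
Delhi: 674.19 lies in 567.19–692.25, so I_lo=101, I_hi=150, C_lo=567.19, C_hi=692.25.
(150−101)/(692.25−567.19) × (674.19−567.19) + 101 = 49/125.06 × 107.00 + 101 ≈ 142.92 → 143.
AQIs: Los Angeles=109, Cairo=92, Mumbai=161, Houston=136, Delhi=143. Sum = 109 + 92 + 161 + 136 + 143 = 641.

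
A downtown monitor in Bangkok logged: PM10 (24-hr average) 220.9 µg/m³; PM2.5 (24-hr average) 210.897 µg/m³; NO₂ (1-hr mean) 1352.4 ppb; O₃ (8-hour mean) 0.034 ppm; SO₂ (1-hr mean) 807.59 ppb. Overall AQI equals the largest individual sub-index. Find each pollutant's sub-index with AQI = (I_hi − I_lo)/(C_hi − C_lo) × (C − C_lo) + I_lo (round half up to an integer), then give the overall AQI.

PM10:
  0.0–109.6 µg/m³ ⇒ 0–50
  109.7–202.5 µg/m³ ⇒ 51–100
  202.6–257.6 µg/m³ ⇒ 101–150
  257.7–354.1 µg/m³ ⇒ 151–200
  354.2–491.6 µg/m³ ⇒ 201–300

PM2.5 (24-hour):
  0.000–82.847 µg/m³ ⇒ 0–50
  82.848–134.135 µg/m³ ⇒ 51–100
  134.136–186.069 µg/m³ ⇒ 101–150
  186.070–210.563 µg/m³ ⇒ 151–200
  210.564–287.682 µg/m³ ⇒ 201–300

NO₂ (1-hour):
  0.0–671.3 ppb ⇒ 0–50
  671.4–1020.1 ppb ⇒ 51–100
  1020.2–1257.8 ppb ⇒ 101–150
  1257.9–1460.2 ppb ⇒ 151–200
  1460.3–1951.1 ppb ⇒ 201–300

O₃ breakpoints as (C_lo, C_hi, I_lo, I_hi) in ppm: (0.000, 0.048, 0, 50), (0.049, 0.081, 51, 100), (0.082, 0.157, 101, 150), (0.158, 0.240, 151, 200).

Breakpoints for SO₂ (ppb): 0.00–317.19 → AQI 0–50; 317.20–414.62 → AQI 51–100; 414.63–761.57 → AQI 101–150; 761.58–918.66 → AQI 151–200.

PM10: 220.9 ∈ [202.6, 257.6] ↔ index [101, 150].
101 + (220.9−202.6)·(150−101)/(257.6−202.6) = 101 + 18.3·49/55.0 ≈ 117.30, so AQI = 117.
PM2.5: 210.897 lies in 210.564–287.682, so I_lo=201, I_hi=300, C_lo=210.564, C_hi=287.682.
(300−201)/(287.682−210.564) × (210.897−210.564) + 201 = 99/77.118 × 0.333 + 201 ≈ 201.43 → 201.
NO₂: 1352.4 lies in 1257.9–1460.2, so I_lo=151, I_hi=200, C_lo=1257.9, C_hi=1460.2.
(200−151)/(1460.2−1257.9) × (1352.4−1257.9) + 151 = 49/202.3 × 94.5 + 151 ≈ 173.89 → 174.
O₃: 0.034 lies in 0.000–0.048, so I_lo=0, I_hi=50, C_lo=0.000, C_hi=0.048.
(50−0)/(0.048−0.000) × (0.034−0.000) + 0 = 50/0.048 × 0.034 + 0 ≈ 35.42 → 35.
SO₂: 807.59 ∈ [761.58, 918.66] ↔ index [151, 200].
151 + (807.59−761.58)·(200−151)/(918.66−761.58) = 151 + 46.01·49/157.08 ≈ 165.35, so AQI = 165.
Sub-indices: PM10→117, PM2.5→201, NO₂→174, O₃→35, SO₂→165. Overall AQI = max = 201; dominant pollutant is PM2.5.

201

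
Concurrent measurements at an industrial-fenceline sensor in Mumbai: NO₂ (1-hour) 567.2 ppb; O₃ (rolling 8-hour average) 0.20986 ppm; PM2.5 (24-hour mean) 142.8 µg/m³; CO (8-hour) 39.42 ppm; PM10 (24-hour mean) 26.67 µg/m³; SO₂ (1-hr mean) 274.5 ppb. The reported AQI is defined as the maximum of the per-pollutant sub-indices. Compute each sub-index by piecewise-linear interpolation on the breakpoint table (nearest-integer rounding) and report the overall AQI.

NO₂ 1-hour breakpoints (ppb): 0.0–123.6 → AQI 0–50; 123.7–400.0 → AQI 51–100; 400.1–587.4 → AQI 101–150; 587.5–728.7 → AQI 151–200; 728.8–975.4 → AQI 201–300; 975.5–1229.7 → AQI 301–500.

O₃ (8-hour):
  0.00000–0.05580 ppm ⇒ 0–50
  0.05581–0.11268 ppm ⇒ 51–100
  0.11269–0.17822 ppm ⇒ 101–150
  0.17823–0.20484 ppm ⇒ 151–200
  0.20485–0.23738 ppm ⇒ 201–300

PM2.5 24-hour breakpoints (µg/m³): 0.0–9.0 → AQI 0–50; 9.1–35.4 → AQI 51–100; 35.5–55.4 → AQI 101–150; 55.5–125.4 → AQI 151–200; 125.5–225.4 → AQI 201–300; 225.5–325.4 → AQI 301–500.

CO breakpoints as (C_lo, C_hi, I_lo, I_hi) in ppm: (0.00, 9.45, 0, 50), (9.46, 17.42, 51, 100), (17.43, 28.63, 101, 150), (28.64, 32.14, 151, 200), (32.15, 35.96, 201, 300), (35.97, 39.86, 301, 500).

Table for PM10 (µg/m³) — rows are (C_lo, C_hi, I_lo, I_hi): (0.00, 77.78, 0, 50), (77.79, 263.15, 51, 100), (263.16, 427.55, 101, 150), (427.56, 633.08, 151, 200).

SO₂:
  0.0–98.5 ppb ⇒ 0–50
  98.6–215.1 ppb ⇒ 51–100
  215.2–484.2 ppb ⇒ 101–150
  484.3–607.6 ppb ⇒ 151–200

NO₂ 567.2: bracket 400.1–587.4 → index 101–150; slope 49/187.3, offset 167.1.
AQI = 101 + 49/187.3·167.1 ≈ 144.72 ⇒ 145.
O₃: 0.20986 ∈ [0.20485, 0.23738] ↔ index [201, 300].
201 + (0.20986−0.20485)·(300−201)/(0.23738−0.20485) = 201 + 0.00501·99/0.03253 ≈ 216.25, so AQI = 216.
PM2.5: 142.8 lies in 125.5–225.4, so I_lo=201, I_hi=300, C_lo=125.5, C_hi=225.4.
(300−201)/(225.4−125.5) × (142.8−125.5) + 201 = 99/99.9 × 17.3 + 201 ≈ 218.14 → 218.
CO: 39.42 lies in 35.97–39.86, so I_lo=301, I_hi=500, C_lo=35.97, C_hi=39.86.
(500−301)/(39.86−35.97) × (39.42−35.97) + 301 = 199/3.89 × 3.45 + 301 ≈ 477.49 → 477.
PM10: 26.67 ∈ [0.00, 77.78] ↔ index [0, 50].
0 + (26.67−0.00)·(50−0)/(77.78−0.00) = 0 + 26.67·50/77.78 ≈ 17.14, so AQI = 17.
SO₂ 274.5: bracket 215.2–484.2 → index 101–150; slope 49/269.0, offset 59.3.
AQI = 101 + 49/269.0·59.3 ≈ 111.80 ⇒ 112.
Sub-indices: NO₂→145, O₃→216, PM2.5→218, CO→477, PM10→17, SO₂→112. Overall AQI = max = 477; dominant pollutant is CO.

477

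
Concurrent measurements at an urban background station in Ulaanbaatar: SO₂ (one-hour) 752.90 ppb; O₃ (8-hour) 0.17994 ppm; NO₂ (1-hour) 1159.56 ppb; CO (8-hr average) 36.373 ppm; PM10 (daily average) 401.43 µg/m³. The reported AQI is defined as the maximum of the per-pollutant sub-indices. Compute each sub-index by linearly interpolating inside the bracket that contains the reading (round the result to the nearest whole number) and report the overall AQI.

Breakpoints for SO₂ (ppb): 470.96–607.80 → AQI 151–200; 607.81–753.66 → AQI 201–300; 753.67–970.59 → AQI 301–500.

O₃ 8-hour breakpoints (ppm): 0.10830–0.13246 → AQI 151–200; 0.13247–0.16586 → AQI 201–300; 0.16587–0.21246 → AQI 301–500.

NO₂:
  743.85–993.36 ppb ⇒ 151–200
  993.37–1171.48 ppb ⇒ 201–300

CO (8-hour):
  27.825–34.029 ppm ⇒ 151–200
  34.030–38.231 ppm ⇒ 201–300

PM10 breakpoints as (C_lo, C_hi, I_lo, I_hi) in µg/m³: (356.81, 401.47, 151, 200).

SO₂: 752.90 ∈ [607.81, 753.66] ↔ index [201, 300].
201 + (752.90−607.81)·(300−201)/(753.66−607.81) = 201 + 145.09·99/145.85 ≈ 299.48, so AQI = 299.
O₃: row 0.16587–0.21246 (AQI 301–500). (500−301)·(0.17994−0.16587)/(0.21246−0.16587) + 301 = 199·0.01407/0.04659 + 301 ≈ 361.10 → 361.
NO₂: 1159.56 ∈ [993.37, 1171.48] ↔ index [201, 300].
201 + (1159.56−993.37)·(300−201)/(1171.48−993.37) = 201 + 166.19·99/178.11 ≈ 293.37, so AQI = 293.
CO: 36.373 lies in 34.030–38.231, so I_lo=201, I_hi=300, C_lo=34.030, C_hi=38.231.
(300−201)/(38.231−34.030) × (36.373−34.030) + 201 = 99/4.201 × 2.343 + 201 ≈ 256.21 → 256.
PM10: row 356.81–401.47 (AQI 151–200). (200−151)·(401.43−356.81)/(401.47−356.81) + 151 = 49·44.62/44.66 + 151 ≈ 199.96 → 200.
Sub-indices: SO₂→299, O₃→361, NO₂→293, CO→256, PM10→200. Overall AQI = max = 361; dominant pollutant is O₃.

361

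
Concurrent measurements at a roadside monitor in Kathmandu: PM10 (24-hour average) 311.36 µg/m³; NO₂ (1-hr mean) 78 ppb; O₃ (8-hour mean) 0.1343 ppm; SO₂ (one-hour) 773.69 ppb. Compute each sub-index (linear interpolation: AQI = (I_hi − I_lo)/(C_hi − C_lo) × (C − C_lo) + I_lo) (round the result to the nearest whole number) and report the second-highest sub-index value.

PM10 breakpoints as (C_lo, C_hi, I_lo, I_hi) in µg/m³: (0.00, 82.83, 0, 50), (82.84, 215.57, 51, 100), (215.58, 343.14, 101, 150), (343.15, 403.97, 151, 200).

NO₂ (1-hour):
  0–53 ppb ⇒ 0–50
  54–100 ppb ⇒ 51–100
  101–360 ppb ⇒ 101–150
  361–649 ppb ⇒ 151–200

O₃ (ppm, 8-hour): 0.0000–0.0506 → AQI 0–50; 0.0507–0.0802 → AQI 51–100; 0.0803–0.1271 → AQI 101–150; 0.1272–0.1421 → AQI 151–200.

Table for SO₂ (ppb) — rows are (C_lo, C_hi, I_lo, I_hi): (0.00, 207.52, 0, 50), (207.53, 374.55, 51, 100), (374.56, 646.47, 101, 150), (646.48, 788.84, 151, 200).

174

PM10: 311.36 lies in 215.58–343.14, so I_lo=101, I_hi=150, C_lo=215.58, C_hi=343.14.
(150−101)/(343.14−215.58) × (311.36−215.58) + 101 = 49/127.56 × 95.78 + 101 ≈ 137.79 → 138.
NO₂: 78 lies in 54–100, so I_lo=51, I_hi=100, C_lo=54, C_hi=100.
(100−51)/(100−54) × (78−54) + 51 = 49/46 × 24 + 51 ≈ 76.57 → 77.
O₃: 0.1343 lies in 0.1272–0.1421, so I_lo=151, I_hi=200, C_lo=0.1272, C_hi=0.1421.
(200−151)/(0.1421−0.1272) × (0.1343−0.1272) + 151 = 49/0.0149 × 0.0071 + 151 ≈ 174.35 → 174.
SO₂: 773.69 lies in 646.48–788.84, so I_lo=151, I_hi=200, C_lo=646.48, C_hi=788.84.
(200−151)/(788.84−646.48) × (773.69−646.48) + 151 = 49/142.36 × 127.21 + 151 ≈ 194.79 → 195.
Sub-indices: PM10→138, NO₂→77, O₃→174, SO₂→195. Ranked high→low: 195, 174, 138, 77. Second-highest sub-index = 174.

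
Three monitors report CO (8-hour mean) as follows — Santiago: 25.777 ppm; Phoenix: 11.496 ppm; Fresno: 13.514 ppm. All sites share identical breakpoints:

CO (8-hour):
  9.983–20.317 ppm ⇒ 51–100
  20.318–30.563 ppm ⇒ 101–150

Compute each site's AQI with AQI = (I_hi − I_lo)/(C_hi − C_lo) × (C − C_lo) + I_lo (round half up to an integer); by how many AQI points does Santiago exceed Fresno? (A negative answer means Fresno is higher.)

59

Santiago 25.777: bracket 20.318–30.563 → index 101–150; slope 49/10.245, offset 5.459.
AQI = 101 + 49/10.245·5.459 ≈ 127.11 ⇒ 127.
Phoenix: 11.496 lies in 9.983–20.317, so I_lo=51, I_hi=100, C_lo=9.983, C_hi=20.317.
(100−51)/(20.317−9.983) × (11.496−9.983) + 51 = 49/10.334 × 1.513 + 51 ≈ 58.17 → 58.
Fresno: 13.514 ∈ [9.983, 20.317] ↔ index [51, 100].
51 + (13.514−9.983)·(100−51)/(20.317−9.983) = 51 + 3.531·49/10.334 ≈ 67.74, so AQI = 68.
AQIs: Santiago=127, Phoenix=58, Fresno=68. Santiago (127) − Fresno (68) = 59.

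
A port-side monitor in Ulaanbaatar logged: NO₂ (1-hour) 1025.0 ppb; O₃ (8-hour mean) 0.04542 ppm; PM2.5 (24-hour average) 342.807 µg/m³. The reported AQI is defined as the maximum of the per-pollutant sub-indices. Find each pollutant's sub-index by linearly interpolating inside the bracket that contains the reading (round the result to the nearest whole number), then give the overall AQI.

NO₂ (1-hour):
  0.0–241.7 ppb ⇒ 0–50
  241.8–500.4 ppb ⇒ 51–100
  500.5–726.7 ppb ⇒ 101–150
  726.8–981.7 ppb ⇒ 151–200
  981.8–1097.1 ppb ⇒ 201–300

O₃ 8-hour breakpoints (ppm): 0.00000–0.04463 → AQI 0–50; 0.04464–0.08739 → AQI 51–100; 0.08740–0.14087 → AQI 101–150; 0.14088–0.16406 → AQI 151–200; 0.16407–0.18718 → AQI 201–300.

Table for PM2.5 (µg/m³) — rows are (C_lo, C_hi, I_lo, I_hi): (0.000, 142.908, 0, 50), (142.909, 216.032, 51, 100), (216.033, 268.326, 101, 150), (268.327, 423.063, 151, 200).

238

NO₂: 1025.0 ∈ [981.8, 1097.1] ↔ index [201, 300].
201 + (1025.0−981.8)·(300−201)/(1097.1−981.8) = 201 + 43.2·99/115.3 ≈ 238.09, so AQI = 238.
O₃: 0.04542 ∈ [0.04464, 0.08739] ↔ index [51, 100].
51 + (0.04542−0.04464)·(100−51)/(0.08739−0.04464) = 51 + 0.00078·49/0.04275 ≈ 51.89, so AQI = 52.
PM2.5: 342.807 lies in 268.327–423.063, so I_lo=151, I_hi=200, C_lo=268.327, C_hi=423.063.
(200−151)/(423.063−268.327) × (342.807−268.327) + 151 = 49/154.736 × 74.480 + 151 ≈ 174.59 → 175.
Sub-indices: NO₂→238, O₃→52, PM2.5→175. Overall AQI = max = 238; dominant pollutant is NO₂.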